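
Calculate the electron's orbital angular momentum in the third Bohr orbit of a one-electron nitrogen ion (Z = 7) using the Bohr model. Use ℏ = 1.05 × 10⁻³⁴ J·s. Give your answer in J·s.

3.15 × 10⁻³⁴ J·s

L_n = nℏ = 3 × 1.05 × 10⁻³⁴ = 3.15 × 10⁻³⁴ J·s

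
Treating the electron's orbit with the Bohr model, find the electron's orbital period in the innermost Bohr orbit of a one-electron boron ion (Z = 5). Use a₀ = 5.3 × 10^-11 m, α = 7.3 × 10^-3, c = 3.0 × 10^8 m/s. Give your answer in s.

r = n²a₀/Z = 1²·5.3 × 10^-11/5 = 1.1 × 10^-11 m
v = Zαc/n = 5·0.0073·3.0 × 10^8/1 = 1.1 × 10^7 m/s
T = 2πr/v = 6.1 × 10^-18 s

6.1 × 10^-18 s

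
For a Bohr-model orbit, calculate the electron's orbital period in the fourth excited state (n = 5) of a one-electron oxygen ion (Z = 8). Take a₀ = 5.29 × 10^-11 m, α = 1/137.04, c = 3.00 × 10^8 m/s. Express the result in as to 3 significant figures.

r = n²a₀/Z = 5²·5.29 × 10^-11/8 = 1.65 × 10^-10 m
v = Zαc/n = 8·0.00730·3.00 × 10^8/5 = 3.50 × 10^6 m/s
T = 2πr/v = 2.97 × 10^-16 s = 297 as

297 as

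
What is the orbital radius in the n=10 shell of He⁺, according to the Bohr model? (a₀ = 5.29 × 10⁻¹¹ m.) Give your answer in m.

r_n = n²a₀/Z = 10² × 5.29 × 10⁻¹¹ / 2
    = 100 × 5.29 × 10⁻¹¹ / 2 = 2.64 × 10⁻⁹ m

2.64 × 10⁻⁹ m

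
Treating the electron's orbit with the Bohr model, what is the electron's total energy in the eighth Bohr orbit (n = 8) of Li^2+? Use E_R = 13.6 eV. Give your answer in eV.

-1.91 eV

E_n = −E_R·Z²/n² = −13.6 × 3²/8² = -1.91 eV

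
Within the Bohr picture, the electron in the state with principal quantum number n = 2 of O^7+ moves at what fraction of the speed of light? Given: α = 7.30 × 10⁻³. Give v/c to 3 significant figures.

v_n = Zαc/n, so v/c = Zα/n = 8 × 0.00730 / 2 = 0.0292

0.0292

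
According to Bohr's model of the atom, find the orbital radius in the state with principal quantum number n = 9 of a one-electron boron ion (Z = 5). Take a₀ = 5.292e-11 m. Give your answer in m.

r_n = n²a₀/Z = 9² × 5.292e-11 / 5
    = 81 × 5.292e-11 / 5 = 8.573e-10 m

8.573e-10 m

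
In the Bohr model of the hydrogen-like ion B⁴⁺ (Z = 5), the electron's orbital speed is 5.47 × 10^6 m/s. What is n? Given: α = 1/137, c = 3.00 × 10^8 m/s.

v_n = Zαc/n ⇒ n = Zαc/v = 5 × 0.00730 × 3.00 × 10^8 / 5.47 × 10^6 ≈ 2.00
n = 2

2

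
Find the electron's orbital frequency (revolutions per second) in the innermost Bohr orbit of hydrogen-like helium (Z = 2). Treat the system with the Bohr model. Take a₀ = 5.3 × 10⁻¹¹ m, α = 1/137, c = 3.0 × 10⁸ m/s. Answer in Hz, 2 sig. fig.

r = n²a₀/Z = 2.6 × 10⁻¹¹ m, v = Zαc/n = 4.4 × 10⁶ m/s
f = v/(2πr) = 2.6 × 10¹⁶ Hz

2.6 × 10¹⁶ Hz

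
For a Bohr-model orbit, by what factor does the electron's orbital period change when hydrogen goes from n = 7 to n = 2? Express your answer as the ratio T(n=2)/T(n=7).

8/343

T ∝ Z^-2 · n^3; with Z fixed, T ∝ n^3.
T(n=2)/T(n=7) = (2/7)^3 = 8/343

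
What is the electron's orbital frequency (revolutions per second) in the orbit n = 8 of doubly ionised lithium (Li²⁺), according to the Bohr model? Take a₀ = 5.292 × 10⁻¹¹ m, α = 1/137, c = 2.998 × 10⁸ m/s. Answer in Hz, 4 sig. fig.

1.157 × 10¹⁴ Hz

r = n²a₀/Z = 1.129 × 10⁻⁹ m, v = Zαc/n = 8.206 × 10⁵ m/s
f = v/(2πr) = 1.157 × 10¹⁴ Hz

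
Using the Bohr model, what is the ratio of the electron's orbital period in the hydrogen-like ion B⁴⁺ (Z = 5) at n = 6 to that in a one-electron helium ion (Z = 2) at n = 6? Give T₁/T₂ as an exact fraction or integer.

T ∝ Z^-2 · n^3
T₁/T₂ = (5/2)^-2 · (6/6)^3 = 4/25

4/25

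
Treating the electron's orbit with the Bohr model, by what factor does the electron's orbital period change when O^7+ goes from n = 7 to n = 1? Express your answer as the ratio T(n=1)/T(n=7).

T ∝ Z^-2 · n^3; with Z fixed, T ∝ n^3.
T(n=1)/T(n=7) = (1/7)^3 = 1/343

1/343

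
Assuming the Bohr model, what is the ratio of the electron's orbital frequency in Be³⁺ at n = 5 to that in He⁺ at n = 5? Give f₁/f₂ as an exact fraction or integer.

4

f ∝ Z^2 · n^-3
f₁/f₂ = (4/2)^2 · (5/5)^-3 = 4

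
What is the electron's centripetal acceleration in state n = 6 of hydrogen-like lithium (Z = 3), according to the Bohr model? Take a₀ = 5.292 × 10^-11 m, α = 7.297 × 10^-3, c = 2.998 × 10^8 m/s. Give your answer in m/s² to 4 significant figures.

r = n²a₀/Z = 6.350 × 10^-10 m, v = Zαc/n = 1.094 × 10^6 m/s
a = v²/r = (1.094 × 10^6)² / 6.350 × 10^-10 = 1.884 × 10^21 m/s²

1.884 × 10^21 m/s²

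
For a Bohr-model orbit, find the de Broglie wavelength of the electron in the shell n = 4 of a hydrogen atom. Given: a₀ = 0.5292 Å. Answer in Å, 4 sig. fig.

13.30 Å

The Bohr quantisation condition is nλ = 2πr_n.
r_n = n²a₀/Z = 8.467 Å
λ = 2πr_n/n = 2π·8.467/4 = 13.30 Å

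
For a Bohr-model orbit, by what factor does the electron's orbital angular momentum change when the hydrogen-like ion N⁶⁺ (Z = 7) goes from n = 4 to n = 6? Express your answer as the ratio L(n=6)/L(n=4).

L = nℏ depends only on n, so L ∝ n.
L(n=6)/L(n=4) = (6/4)^1 = 3/2

3/2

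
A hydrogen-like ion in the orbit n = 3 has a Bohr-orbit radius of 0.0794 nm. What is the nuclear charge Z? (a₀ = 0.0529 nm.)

r_n = n²a₀/Z ⇒ Z = n²a₀/r = 3² × 0.0529 / 0.0794 ≈ 6.00
Z = 6

6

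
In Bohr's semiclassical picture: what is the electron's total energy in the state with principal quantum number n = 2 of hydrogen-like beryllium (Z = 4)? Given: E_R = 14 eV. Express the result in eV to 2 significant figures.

E_n = −E_R·Z²/n² = −14 × 4²/2² = -56 eV

-56 eV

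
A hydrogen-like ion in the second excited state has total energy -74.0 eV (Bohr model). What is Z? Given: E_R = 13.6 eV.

E_n = −E_R Z²/n² ⇒ Z² = −E_n n²/E_R = 74.0 × 3² / 13.6 ≈ 48.97
Z = 7

7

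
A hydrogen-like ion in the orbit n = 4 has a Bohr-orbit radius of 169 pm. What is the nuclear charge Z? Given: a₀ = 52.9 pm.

5

r_n = n²a₀/Z ⇒ Z = n²a₀/r = 4² × 52.9 / 169 ≈ 5.01
Z = 5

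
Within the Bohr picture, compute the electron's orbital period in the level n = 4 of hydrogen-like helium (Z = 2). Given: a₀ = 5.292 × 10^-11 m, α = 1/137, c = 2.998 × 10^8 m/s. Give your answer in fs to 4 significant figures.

r = n²a₀/Z = 4²·5.292 × 10^-11/2 = 4.234 × 10^-10 m
v = Zαc/n = 2·0.007299·2.998 × 10^8/4 = 1.094 × 10^6 m/s
T = 2πr/v = 2.431 × 10^-15 s = 2.431 fs

2.431 fs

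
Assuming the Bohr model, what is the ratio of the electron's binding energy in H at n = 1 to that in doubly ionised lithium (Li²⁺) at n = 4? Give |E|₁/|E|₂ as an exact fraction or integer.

|E| ∝ Z^2 · n^-2
|E|₁/|E|₂ = (1/3)^2 · (1/4)^-2 = 16/9

16/9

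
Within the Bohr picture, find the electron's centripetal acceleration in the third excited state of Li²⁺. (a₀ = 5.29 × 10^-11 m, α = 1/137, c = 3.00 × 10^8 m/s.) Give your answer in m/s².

r = n²a₀/Z = 2.82 × 10^-10 m, v = Zαc/n = 1.64 × 10^6 m/s
a = v²/r = (1.64 × 10^6)² / 2.82 × 10^-10 = 9.56 × 10^21 m/s²

9.56 × 10^21 m/s²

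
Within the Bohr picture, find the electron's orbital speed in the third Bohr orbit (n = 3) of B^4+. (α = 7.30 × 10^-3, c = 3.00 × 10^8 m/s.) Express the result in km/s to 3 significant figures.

v_n = Zαc/n = 5 × 0.00730 × 3.00 × 10^8 / 3
    = 3650 km/s

3650 km/s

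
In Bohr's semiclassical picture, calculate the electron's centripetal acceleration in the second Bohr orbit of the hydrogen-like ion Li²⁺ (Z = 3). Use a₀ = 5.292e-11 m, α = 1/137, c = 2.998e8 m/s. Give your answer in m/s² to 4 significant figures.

1.527e23 m/s²

r = n²a₀/Z = 7.056e-11 m, v = Zαc/n = 3.282e6 m/s
a = v²/r = (3.282e6)² / 7.056e-11 = 1.527e23 m/s²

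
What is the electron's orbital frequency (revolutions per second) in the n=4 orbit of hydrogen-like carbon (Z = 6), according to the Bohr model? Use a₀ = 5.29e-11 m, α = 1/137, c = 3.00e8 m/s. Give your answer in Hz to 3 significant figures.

3.71e15 Hz

r = n²a₀/Z = 1.41e-10 m, v = Zαc/n = 3.28e6 m/s
f = v/(2πr) = 3.71e15 Hz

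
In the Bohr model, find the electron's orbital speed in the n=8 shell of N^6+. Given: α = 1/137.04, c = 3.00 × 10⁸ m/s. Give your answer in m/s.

v_n = Zαc/n = 7 × 0.00730 × 3.00 × 10⁸ / 8
    = 1.92 × 10⁶ m/s

1.92 × 10⁶ m/s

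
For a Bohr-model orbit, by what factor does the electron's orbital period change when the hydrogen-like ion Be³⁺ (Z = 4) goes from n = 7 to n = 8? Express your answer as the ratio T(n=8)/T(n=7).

512/343

T ∝ Z^-2 · n^3; with Z fixed, T ∝ n^3.
T(n=8)/T(n=7) = (8/7)^3 = 512/343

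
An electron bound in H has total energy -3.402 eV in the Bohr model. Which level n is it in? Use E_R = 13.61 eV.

2

E_n = −E_R Z²/n² ⇒ n² = E_R Z²/(−E_n) = 13.61 × 1² / 3.402 ≈ 4.00
n = 2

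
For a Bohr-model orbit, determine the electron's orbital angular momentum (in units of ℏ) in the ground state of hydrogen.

L_n = nℏ, so L/ℏ = n = 1.

1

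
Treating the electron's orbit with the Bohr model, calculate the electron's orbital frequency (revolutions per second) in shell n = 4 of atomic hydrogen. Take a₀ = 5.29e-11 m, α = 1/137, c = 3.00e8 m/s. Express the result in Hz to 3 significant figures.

r = n²a₀/Z = 8.46e-10 m, v = Zαc/n = 5.47e5 m/s
f = v/(2πr) = 1.03e14 Hz

1.03e14 Hz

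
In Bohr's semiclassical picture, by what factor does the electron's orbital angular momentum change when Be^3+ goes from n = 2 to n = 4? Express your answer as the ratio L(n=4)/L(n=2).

L = nℏ depends only on n, so L ∝ n.
L(n=4)/L(n=2) = (4/2)^1 = 2

2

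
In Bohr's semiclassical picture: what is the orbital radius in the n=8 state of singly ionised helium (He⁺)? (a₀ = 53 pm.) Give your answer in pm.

1700 pm

r_n = n²a₀/Z = 8² × 53 / 2
    = 64 × 53 / 2 = 1700 pm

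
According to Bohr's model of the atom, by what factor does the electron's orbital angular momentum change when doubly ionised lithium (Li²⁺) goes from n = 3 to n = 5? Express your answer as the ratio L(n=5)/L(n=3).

L = nℏ depends only on n, so L ∝ n.
L(n=5)/L(n=3) = (5/3)^1 = 5/3

5/3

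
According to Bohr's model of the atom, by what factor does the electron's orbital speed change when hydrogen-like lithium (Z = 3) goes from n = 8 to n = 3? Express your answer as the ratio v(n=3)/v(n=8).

8/3

v ∝ Z^1 · n^-1; with Z fixed, v ∝ n^-1.
v(n=3)/v(n=8) = (3/8)^-1 = 8/3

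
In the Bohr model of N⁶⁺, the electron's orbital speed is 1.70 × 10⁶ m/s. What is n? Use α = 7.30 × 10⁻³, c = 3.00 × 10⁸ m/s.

9

v_n = Zαc/n ⇒ n = Zαc/v = 7 × 0.00730 × 3.00 × 10⁸ / 1.70 × 10⁶ ≈ 9.02
n = 9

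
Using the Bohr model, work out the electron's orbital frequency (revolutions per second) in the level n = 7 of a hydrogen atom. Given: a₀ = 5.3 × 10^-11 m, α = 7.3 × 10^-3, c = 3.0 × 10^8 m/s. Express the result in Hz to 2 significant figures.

1.9 × 10^13 Hz

r = n²a₀/Z = 2.6 × 10^-9 m, v = Zαc/n = 3.1 × 10^5 m/s
f = v/(2πr) = 1.9 × 10^13 Hz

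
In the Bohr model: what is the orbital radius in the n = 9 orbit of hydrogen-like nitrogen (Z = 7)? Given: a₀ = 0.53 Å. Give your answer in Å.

6.1 Å

r_n = n²a₀/Z = 9² × 0.53 / 7
    = 81 × 0.53 / 7 = 6.1 Å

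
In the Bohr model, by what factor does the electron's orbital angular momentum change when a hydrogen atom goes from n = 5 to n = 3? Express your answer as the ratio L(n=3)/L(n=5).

L = nℏ depends only on n, so L ∝ n.
L(n=3)/L(n=5) = (3/5)^1 = 3/5

3/5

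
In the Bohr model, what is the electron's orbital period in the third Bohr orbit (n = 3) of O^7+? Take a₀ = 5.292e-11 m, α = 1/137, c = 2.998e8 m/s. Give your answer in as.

r = n²a₀/Z = 3²·5.292e-11/8 = 5.954e-11 m
v = Zαc/n = 8·0.007299·2.998e8/3 = 5.836e6 m/s
T = 2πr/v = 6.410e-17 s = 64.10 as

64.10 as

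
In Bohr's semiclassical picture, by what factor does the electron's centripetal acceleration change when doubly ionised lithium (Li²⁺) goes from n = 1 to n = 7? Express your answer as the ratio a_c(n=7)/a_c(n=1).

1/2401

a_c ∝ Z^3 · n^-4; with Z fixed, a_c ∝ n^-4.
a_c(n=7)/a_c(n=1) = (7/1)^-4 = 1/2401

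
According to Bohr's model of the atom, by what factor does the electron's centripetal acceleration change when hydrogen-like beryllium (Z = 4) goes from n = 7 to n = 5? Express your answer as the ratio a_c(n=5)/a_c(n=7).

2401/625

a_c ∝ Z^3 · n^-4; with Z fixed, a_c ∝ n^-4.
a_c(n=5)/a_c(n=7) = (5/7)^-4 = 2401/625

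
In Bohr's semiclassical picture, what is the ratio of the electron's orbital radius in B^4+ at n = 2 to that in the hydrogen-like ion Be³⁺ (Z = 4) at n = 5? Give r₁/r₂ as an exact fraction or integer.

16/125

r ∝ Z^-1 · n^2
r₁/r₂ = (5/4)^-1 · (2/5)^2 = 16/125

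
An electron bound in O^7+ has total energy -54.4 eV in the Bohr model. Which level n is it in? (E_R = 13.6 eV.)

E_n = −E_R Z²/n² ⇒ n² = E_R Z²/(−E_n) = 13.6 × 8² / 54.4 ≈ 16.00
n = 4

4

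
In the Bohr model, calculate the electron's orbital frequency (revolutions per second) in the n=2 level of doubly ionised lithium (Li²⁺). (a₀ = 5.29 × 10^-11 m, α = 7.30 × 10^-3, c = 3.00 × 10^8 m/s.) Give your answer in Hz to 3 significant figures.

7.41 × 10^15 Hz

r = n²a₀/Z = 7.05 × 10^-11 m, v = Zαc/n = 3.29 × 10^6 m/s
f = v/(2πr) = 7.41 × 10^15 Hz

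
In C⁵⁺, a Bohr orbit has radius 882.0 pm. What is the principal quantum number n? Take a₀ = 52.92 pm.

r_n = n²a₀/Z ⇒ n² = rZ/a₀ = 882.0 × 6 / 52.92 ≈ 100.00
n = 10

10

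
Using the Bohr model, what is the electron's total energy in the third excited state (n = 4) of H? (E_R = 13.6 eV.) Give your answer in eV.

-0.850 eV

E_n = −E_R·Z²/n² = −13.6 × 1²/4² = -0.850 eV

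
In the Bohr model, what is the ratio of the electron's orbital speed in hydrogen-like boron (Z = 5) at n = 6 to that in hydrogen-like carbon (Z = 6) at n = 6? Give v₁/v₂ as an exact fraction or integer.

v ∝ Z^1 · n^-1
v₁/v₂ = (5/6)^1 · (6/6)^-1 = 5/6

5/6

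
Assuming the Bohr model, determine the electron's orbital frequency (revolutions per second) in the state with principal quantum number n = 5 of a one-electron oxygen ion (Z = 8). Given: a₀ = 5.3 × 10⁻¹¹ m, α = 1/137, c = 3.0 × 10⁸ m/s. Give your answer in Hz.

3.4 × 10¹⁵ Hz

r = n²a₀/Z = 1.7 × 10⁻¹⁰ m, v = Zαc/n = 3.5 × 10⁶ m/s
f = v/(2πr) = 3.4 × 10¹⁵ Hz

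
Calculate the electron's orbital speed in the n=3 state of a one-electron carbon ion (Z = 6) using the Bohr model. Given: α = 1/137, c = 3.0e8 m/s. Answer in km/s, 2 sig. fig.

v_n = Zαc/n = 6 × 0.0073 × 3.0e8 / 3
    = 4400 km/s

4400 km/s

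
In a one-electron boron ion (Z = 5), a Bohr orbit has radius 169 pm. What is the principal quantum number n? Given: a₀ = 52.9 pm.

4

r_n = n²a₀/Z ⇒ n² = rZ/a₀ = 169 × 5 / 52.9 ≈ 15.97
n = 4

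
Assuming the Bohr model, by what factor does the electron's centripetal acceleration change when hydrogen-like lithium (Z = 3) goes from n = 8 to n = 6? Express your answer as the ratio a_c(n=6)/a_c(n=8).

256/81

a_c ∝ Z^3 · n^-4; with Z fixed, a_c ∝ n^-4.
a_c(n=6)/a_c(n=8) = (6/8)^-4 = 256/81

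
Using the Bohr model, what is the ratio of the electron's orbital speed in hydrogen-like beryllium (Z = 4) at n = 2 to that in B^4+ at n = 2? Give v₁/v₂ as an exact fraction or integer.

4/5

v ∝ Z^1 · n^-1
v₁/v₂ = (4/5)^1 · (2/2)^-1 = 4/5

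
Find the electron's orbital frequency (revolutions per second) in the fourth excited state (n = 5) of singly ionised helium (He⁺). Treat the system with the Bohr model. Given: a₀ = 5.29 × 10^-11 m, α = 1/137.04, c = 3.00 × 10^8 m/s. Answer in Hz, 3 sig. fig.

2.11 × 10^14 Hz

r = n²a₀/Z = 6.61 × 10^-10 m, v = Zαc/n = 8.76 × 10^5 m/s
f = v/(2πr) = 2.11 × 10^14 Hz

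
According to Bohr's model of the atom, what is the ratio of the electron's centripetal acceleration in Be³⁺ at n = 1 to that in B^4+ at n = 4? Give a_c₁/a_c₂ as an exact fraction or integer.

16384/125

a_c ∝ Z^3 · n^-4
a_c₁/a_c₂ = (4/5)^3 · (1/4)^-4 = 16384/125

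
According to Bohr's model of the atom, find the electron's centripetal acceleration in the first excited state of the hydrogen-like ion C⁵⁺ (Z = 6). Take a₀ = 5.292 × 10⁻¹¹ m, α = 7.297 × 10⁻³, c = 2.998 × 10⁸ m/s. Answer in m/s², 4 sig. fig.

r = n²a₀/Z = 3.528 × 10⁻¹¹ m, v = Zαc/n = 6.563 × 10⁶ m/s
a = v²/r = (6.563 × 10⁶)² / 3.528 × 10⁻¹¹ = 1.221 × 10²⁴ m/s²

1.221 × 10²⁴ m/s²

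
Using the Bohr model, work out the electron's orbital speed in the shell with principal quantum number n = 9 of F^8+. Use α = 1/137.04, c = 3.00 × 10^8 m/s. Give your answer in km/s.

v_n = Zαc/n = 9 × 0.00730 × 3.00 × 10^8 / 9
    = 2190 km/s

2190 km/s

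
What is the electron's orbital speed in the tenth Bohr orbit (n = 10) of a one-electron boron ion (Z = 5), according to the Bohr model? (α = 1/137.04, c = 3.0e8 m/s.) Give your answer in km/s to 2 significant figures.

1100 km/s

v_n = Zαc/n = 5 × 0.0073 × 3.0e8 / 10
    = 1100 km/s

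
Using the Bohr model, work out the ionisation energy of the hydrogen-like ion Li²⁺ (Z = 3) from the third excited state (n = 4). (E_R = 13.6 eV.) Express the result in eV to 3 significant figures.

E_n = −E_R·Z²/n² = −13.6 × 3²/4² eV = -7.65 eV
Ionisation energy = −E_n = 7.65 eV

7.65 eV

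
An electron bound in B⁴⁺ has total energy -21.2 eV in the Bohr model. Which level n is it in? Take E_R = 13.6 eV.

E_n = −E_R Z²/n² ⇒ n² = E_R Z²/(−E_n) = 13.6 × 5² / 21.2 ≈ 16.04
n = 4

4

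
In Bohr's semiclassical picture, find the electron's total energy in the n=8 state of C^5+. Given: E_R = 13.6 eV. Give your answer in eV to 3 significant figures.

-7.65 eV

E_n = −E_R·Z²/n² = −13.6 × 6²/8² = -7.65 eV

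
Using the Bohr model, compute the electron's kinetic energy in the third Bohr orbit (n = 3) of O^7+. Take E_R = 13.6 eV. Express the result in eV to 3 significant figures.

96.7 eV

For a Coulomb orbit the virial theorem gives K = −E_n.
E_n = −E_R·Z²/n², so K = E_R·Z²/n² = 13.6 × 8²/3² = 96.7 eV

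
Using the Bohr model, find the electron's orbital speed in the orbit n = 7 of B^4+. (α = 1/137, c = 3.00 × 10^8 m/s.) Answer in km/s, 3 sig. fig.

v_n = Zαc/n = 5 × 0.00730 × 3.00 × 10^8 / 7
    = 1560 km/s

1560 km/s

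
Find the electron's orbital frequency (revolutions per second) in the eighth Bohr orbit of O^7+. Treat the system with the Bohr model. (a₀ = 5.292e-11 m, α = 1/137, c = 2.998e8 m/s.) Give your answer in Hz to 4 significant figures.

r = n²a₀/Z = 4.234e-10 m, v = Zαc/n = 2.188e6 m/s
f = v/(2πr) = 8.227e14 Hz

8.227e14 Hz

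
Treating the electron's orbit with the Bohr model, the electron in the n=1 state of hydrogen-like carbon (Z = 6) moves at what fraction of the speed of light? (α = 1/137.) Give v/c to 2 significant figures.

0.044

v_n = Zαc/n, so v/c = Zα/n = 6 × 0.0073 / 1 = 0.044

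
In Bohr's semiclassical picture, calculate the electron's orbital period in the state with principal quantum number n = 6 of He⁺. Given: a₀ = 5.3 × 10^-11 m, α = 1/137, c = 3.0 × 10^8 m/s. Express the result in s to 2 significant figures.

r = n²a₀/Z = 6²·5.3 × 10^-11/2 = 9.5 × 10^-10 m
v = Zαc/n = 2·0.0073·3.0 × 10^8/6 = 7.3 × 10^5 m/s
T = 2πr/v = 8.2 × 10^-15 s

8.2 × 10^-15 s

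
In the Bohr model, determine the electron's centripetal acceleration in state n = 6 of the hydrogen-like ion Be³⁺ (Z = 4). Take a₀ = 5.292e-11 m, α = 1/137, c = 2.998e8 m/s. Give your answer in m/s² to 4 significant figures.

4.469e21 m/s²

r = n²a₀/Z = 4.763e-10 m, v = Zαc/n = 1.459e6 m/s
a = v²/r = (1.459e6)² / 4.763e-10 = 4.469e21 m/s²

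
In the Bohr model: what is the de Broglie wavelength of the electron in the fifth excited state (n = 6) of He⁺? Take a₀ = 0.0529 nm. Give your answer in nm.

The Bohr quantisation condition is nλ = 2πr_n.
r_n = n²a₀/Z = 0.952 nm
λ = 2πr_n/n = 2π·0.952/6 = 0.997 nm

0.997 nm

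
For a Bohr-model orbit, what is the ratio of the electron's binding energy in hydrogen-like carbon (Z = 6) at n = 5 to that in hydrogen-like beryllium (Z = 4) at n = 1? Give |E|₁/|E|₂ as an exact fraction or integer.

|E| ∝ Z^2 · n^-2
|E|₁/|E|₂ = (6/4)^2 · (5/1)^-2 = 9/100

9/100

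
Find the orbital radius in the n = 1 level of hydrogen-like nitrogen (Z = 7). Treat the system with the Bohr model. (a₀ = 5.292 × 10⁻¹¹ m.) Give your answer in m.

7.560 × 10⁻¹² m

r_n = n²a₀/Z = 1² × 5.292 × 10⁻¹¹ / 7
    = 1 × 5.292 × 10⁻¹¹ / 7 = 7.560 × 10⁻¹² m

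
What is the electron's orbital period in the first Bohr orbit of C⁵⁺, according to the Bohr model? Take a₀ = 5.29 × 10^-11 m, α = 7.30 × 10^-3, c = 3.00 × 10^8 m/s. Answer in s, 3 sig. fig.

4.22 × 10^-18 s

r = n²a₀/Z = 1²·5.29 × 10^-11/6 = 8.82 × 10^-12 m
v = Zαc/n = 6·0.00730·3.00 × 10^8/1 = 1.31 × 10^7 m/s
T = 2πr/v = 4.22 × 10^-18 s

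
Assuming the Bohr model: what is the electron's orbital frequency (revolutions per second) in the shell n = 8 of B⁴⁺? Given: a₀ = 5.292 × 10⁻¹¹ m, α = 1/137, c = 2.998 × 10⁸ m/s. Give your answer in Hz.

r = n²a₀/Z = 6.774 × 10⁻¹⁰ m, v = Zαc/n = 1.368 × 10⁶ m/s
f = v/(2πr) = 3.214 × 10¹⁴ Hz

3.214 × 10¹⁴ Hz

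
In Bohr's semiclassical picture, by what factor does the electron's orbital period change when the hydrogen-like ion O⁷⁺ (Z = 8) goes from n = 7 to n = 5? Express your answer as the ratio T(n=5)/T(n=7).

125/343

T ∝ Z^-2 · n^3; with Z fixed, T ∝ n^3.
T(n=5)/T(n=7) = (5/7)^3 = 125/343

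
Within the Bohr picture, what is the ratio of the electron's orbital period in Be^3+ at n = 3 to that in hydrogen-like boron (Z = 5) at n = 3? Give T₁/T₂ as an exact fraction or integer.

25/16

T ∝ Z^-2 · n^3
T₁/T₂ = (4/5)^-2 · (3/3)^3 = 25/16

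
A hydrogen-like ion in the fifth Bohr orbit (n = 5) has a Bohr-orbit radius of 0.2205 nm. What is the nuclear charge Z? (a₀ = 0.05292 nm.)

r_n = n²a₀/Z ⇒ Z = n²a₀/r = 5² × 0.05292 / 0.2205 ≈ 6.00
Z = 6

6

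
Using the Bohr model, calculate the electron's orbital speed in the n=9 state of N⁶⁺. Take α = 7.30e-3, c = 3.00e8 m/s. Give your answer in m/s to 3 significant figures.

1.70e6 m/s

v_n = Zαc/n = 7 × 0.00730 × 3.00e8 / 9
    = 1.70e6 m/s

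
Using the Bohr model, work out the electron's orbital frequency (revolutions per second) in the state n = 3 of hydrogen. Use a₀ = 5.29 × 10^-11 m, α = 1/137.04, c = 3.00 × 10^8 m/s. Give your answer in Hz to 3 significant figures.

2.44 × 10^14 Hz

r = n²a₀/Z = 4.76 × 10^-10 m, v = Zαc/n = 7.30 × 10^5 m/s
f = v/(2πr) = 2.44 × 10^14 Hz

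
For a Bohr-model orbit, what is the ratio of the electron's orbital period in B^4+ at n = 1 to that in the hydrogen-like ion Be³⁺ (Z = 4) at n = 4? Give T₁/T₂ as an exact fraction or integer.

T ∝ Z^-2 · n^3
T₁/T₂ = (5/4)^-2 · (1/4)^3 = 1/100

1/100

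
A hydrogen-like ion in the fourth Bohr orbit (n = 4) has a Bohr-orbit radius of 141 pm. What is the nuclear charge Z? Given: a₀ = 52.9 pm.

6

r_n = n²a₀/Z ⇒ Z = n²a₀/r = 4² × 52.9 / 141 ≈ 6.00
Z = 6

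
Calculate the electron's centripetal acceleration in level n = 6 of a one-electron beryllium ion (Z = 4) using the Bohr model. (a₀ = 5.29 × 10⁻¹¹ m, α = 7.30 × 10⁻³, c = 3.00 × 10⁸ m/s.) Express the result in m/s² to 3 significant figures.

4.48 × 10²¹ m/s²

r = n²a₀/Z = 4.76 × 10⁻¹⁰ m, v = Zαc/n = 1.46 × 10⁶ m/s
a = v²/r = (1.46 × 10⁶)² / 4.76 × 10⁻¹⁰ = 4.48 × 10²¹ m/s²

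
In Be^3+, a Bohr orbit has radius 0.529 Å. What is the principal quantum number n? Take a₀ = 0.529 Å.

r_n = n²a₀/Z ⇒ n² = rZ/a₀ = 0.529 × 4 / 0.529 ≈ 4.00
n = 2

2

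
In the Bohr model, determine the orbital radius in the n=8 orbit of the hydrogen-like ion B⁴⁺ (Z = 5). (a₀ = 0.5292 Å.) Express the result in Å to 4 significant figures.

6.774 Å

r_n = n²a₀/Z = 8² × 0.5292 / 5
    = 64 × 0.5292 / 5 = 6.774 Å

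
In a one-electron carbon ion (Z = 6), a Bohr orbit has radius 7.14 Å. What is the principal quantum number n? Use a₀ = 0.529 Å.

9

r_n = n²a₀/Z ⇒ n² = rZ/a₀ = 7.14 × 6 / 0.529 ≈ 80.98
n = 9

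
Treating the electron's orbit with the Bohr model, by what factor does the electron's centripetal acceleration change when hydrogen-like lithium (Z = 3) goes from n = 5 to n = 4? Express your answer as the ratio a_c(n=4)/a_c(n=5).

a_c ∝ Z^3 · n^-4; with Z fixed, a_c ∝ n^-4.
a_c(n=4)/a_c(n=5) = (4/5)^-4 = 625/256

625/256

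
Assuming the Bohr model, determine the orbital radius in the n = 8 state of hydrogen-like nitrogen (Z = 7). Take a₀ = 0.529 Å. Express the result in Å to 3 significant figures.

4.84 Å

r_n = n²a₀/Z = 8² × 0.529 / 7
    = 64 × 0.529 / 7 = 4.84 Å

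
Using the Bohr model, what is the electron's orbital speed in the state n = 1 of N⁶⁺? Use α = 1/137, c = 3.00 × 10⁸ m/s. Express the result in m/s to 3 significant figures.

v_n = Zαc/n = 7 × 0.00730 × 3.00 × 10⁸ / 1
    = 1.53 × 10⁷ m/s

1.53 × 10⁷ m/s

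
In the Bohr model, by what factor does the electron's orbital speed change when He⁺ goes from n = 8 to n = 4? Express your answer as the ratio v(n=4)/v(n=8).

2

v ∝ Z^1 · n^-1; with Z fixed, v ∝ n^-1.
v(n=4)/v(n=8) = (4/8)^-1 = 2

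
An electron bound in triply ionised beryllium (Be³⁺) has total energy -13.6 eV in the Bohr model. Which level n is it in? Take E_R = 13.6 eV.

4

E_n = −E_R Z²/n² ⇒ n² = E_R Z²/(−E_n) = 13.6 × 4² / 13.6 ≈ 16.00
n = 4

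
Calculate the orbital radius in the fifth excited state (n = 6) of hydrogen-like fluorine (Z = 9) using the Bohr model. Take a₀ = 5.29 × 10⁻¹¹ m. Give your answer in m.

2.12 × 10⁻¹⁰ m

r_n = n²a₀/Z = 6² × 5.29 × 10⁻¹¹ / 9
    = 36 × 5.29 × 10⁻¹¹ / 9 = 2.12 × 10⁻¹⁰ m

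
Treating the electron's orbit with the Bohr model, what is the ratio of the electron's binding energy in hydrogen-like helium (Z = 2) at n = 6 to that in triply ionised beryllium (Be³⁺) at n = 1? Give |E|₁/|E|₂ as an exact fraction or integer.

1/144

|E| ∝ Z^2 · n^-2
|E|₁/|E|₂ = (2/4)^2 · (6/1)^-2 = 1/144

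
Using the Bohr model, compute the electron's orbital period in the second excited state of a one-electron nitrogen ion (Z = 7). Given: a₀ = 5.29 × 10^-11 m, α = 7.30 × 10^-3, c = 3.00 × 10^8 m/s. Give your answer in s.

8.36 × 10^-17 s

r = n²a₀/Z = 3²·5.29 × 10^-11/7 = 6.80 × 10^-11 m
v = Zαc/n = 7·0.00730·3.00 × 10^8/3 = 5.11 × 10^6 m/s
T = 2πr/v = 8.36 × 10^-17 s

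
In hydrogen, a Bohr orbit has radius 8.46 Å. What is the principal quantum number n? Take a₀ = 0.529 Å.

4

r_n = n²a₀/Z ⇒ n² = rZ/a₀ = 8.46 × 1 / 0.529 ≈ 15.99
n = 4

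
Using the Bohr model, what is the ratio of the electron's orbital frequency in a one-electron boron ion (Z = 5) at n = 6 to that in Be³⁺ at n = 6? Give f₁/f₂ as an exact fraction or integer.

f ∝ Z^2 · n^-3
f₁/f₂ = (5/4)^2 · (6/6)^-3 = 25/16

25/16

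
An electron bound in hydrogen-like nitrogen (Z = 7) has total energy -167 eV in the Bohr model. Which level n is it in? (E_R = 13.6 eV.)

2

E_n = −E_R Z²/n² ⇒ n² = E_R Z²/(−E_n) = 13.6 × 7² / 167 ≈ 3.99
n = 2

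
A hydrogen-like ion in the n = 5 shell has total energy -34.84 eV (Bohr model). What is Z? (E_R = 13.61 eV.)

8

E_n = −E_R Z²/n² ⇒ Z² = −E_n n²/E_R = 34.84 × 5² / 13.61 ≈ 64.00
Z = 8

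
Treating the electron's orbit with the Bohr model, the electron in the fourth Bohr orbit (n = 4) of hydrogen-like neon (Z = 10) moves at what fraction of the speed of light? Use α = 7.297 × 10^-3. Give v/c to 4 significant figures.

v_n = Zαc/n, so v/c = Zα/n = 10 × 0.007297 / 4 = 0.01824

0.01824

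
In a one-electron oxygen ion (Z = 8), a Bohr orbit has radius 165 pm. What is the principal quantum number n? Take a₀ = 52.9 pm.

5

r_n = n²a₀/Z ⇒ n² = rZ/a₀ = 165 × 8 / 52.9 ≈ 24.95
n = 5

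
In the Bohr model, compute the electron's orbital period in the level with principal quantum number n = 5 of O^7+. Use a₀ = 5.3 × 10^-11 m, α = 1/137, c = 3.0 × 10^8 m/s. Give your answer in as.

r = n²a₀/Z = 5²·5.3 × 10^-11/8 = 1.7 × 10^-10 m
v = Zαc/n = 8·0.0073·3.0 × 10^8/5 = 3.5 × 10^6 m/s
T = 2πr/v = 3.0 × 10^-16 s = 300 as

300 as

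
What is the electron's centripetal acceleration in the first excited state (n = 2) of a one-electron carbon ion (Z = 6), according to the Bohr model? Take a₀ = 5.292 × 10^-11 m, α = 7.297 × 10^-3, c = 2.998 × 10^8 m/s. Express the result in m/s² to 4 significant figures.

1.221 × 10^24 m/s²

r = n²a₀/Z = 3.528 × 10^-11 m, v = Zαc/n = 6.563 × 10^6 m/s
a = v²/r = (6.563 × 10^6)² / 3.528 × 10^-11 = 1.221 × 10^24 m/s²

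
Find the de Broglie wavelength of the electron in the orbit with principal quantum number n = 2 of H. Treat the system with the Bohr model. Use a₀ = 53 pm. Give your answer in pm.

The Bohr quantisation condition is nλ = 2πr_n.
r_n = n²a₀/Z = 210 pm
λ = 2πr_n/n = 2π·210/2 = 670 pm

670 pm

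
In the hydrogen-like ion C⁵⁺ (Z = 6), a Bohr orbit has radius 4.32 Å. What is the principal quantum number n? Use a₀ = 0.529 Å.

7

r_n = n²a₀/Z ⇒ n² = rZ/a₀ = 4.32 × 6 / 0.529 ≈ 49.00
n = 7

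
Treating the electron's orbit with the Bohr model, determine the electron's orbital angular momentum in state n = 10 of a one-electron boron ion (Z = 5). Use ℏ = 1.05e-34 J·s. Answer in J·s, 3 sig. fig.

1.05e-33 J·s

L_n = nℏ = 10 × 1.05e-34 = 1.05e-33 J·s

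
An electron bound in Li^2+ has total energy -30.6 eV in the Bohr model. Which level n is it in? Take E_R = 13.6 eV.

2

E_n = −E_R Z²/n² ⇒ n² = E_R Z²/(−E_n) = 13.6 × 3² / 30.6 ≈ 4.00
n = 2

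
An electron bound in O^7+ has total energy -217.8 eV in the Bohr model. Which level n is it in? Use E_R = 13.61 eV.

2

E_n = −E_R Z²/n² ⇒ n² = E_R Z²/(−E_n) = 13.61 × 8² / 217.8 ≈ 4.00
n = 2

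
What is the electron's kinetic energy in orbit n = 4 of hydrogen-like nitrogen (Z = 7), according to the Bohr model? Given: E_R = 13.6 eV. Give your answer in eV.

For a Coulomb orbit the virial theorem gives K = −E_n.
E_n = −E_R·Z²/n², so K = E_R·Z²/n² = 13.6 × 7²/4² = 41.6 eV

41.6 eV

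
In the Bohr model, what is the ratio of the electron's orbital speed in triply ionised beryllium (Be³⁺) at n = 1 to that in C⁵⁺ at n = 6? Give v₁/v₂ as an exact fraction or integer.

4

v ∝ Z^1 · n^-1
v₁/v₂ = (4/6)^1 · (1/6)^-1 = 4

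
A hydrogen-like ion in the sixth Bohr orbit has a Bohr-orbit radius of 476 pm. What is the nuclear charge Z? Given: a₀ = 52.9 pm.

r_n = n²a₀/Z ⇒ Z = n²a₀/r = 6² × 52.9 / 476 ≈ 4.00
Z = 4

4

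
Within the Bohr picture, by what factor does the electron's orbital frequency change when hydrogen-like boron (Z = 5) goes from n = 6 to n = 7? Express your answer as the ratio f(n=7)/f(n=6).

216/343

f ∝ Z^2 · n^-3; with Z fixed, f ∝ n^-3.
f(n=7)/f(n=6) = (7/6)^-3 = 216/343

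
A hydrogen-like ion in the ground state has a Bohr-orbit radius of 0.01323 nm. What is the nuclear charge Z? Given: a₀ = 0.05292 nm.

r_n = n²a₀/Z ⇒ Z = n²a₀/r = 1² × 0.05292 / 0.01323 ≈ 4.00
Z = 4

4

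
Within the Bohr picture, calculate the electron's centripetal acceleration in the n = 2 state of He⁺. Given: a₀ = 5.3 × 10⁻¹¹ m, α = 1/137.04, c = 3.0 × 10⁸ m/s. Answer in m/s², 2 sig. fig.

4.5 × 10²² m/s²

r = n²a₀/Z = 1.1 × 10⁻¹⁰ m, v = Zαc/n = 2.2 × 10⁶ m/s
a = v²/r = (2.2 × 10⁶)² / 1.1 × 10⁻¹⁰ = 4.5 × 10²² m/s²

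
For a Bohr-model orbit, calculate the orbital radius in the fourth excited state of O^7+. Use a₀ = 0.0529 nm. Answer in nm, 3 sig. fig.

r_n = n²a₀/Z = 5² × 0.0529 / 8
    = 25 × 0.0529 / 8 = 0.165 nm

0.165 nm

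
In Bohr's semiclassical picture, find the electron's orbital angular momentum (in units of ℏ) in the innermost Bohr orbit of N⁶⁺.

L_n = nℏ, so L/ℏ = n = 1.

1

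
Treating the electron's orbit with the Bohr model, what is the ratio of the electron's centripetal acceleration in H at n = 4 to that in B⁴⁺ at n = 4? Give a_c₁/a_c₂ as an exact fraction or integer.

1/125

a_c ∝ Z^3 · n^-4
a_c₁/a_c₂ = (1/5)^3 · (4/4)^-4 = 1/125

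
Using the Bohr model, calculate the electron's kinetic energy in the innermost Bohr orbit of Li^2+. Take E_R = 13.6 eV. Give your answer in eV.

For a Coulomb orbit the virial theorem gives K = −E_n.
E_n = −E_R·Z²/n², so K = E_R·Z²/n² = 13.6 × 3²/1² = 122 eV

122 eV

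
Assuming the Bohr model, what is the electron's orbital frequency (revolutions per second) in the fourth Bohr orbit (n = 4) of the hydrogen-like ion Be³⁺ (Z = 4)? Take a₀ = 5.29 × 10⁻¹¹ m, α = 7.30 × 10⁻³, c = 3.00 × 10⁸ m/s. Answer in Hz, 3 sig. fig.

r = n²a₀/Z = 2.12 × 10⁻¹⁰ m, v = Zαc/n = 2.19 × 10⁶ m/s
f = v/(2πr) = 1.65 × 10¹⁵ Hz

1.65 × 10¹⁵ Hz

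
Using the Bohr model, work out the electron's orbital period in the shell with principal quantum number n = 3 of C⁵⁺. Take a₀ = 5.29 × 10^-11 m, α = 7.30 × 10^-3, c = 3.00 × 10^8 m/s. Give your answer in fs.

r = n²a₀/Z = 3²·5.29 × 10^-11/6 = 7.94 × 10^-11 m
v = Zαc/n = 6·0.00730·3.00 × 10^8/3 = 4.38 × 10^6 m/s
T = 2πr/v = 1.14 × 10^-16 s = 0.114 fs

0.114 fs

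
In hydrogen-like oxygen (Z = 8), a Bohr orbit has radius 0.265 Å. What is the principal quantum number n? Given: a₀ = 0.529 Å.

r_n = n²a₀/Z ⇒ n² = rZ/a₀ = 0.265 × 8 / 0.529 ≈ 4.01
n = 2

2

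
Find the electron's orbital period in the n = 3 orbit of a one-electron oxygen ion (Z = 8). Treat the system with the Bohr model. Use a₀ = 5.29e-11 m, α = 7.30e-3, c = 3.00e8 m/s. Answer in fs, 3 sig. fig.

r = n²a₀/Z = 3²·5.29e-11/8 = 5.95e-11 m
v = Zαc/n = 8·0.00730·3.00e8/3 = 5.84e6 m/s
T = 2πr/v = 6.40e-17 s = 0.0640 fs

0.0640 fs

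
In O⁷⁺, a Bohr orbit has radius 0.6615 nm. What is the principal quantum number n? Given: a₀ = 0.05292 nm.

10

r_n = n²a₀/Z ⇒ n² = rZ/a₀ = 0.6615 × 8 / 0.05292 ≈ 100.00
n = 10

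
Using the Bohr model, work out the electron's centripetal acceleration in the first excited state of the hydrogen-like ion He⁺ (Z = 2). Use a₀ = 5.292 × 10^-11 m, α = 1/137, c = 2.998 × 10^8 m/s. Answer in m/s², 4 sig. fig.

4.525 × 10^22 m/s²

r = n²a₀/Z = 1.058 × 10^-10 m, v = Zαc/n = 2.188 × 10^6 m/s
a = v²/r = (2.188 × 10^6)² / 1.058 × 10^-10 = 4.525 × 10^22 m/s²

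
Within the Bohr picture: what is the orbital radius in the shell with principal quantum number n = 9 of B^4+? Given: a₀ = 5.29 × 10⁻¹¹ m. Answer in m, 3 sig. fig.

r_n = n²a₀/Z = 9² × 5.29 × 10⁻¹¹ / 5
    = 81 × 5.29 × 10⁻¹¹ / 5 = 8.57 × 10⁻¹⁰ m

8.57 × 10⁻¹⁰ m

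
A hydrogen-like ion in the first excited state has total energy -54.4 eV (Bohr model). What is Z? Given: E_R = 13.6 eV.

E_n = −E_R Z²/n² ⇒ Z² = −E_n n²/E_R = 54.4 × 2² / 13.6 ≈ 16.00
Z = 4

4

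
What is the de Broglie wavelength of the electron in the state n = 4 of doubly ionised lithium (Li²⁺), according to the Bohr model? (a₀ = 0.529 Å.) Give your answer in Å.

4.43 Å

The Bohr quantisation condition is nλ = 2πr_n.
r_n = n²a₀/Z = 2.82 Å
λ = 2πr_n/n = 2π·2.82/4 = 4.43 Å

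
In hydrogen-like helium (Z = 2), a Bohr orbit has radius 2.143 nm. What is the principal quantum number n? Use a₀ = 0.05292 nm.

r_n = n²a₀/Z ⇒ n² = rZ/a₀ = 2.143 × 2 / 0.05292 ≈ 80.99
n = 9

9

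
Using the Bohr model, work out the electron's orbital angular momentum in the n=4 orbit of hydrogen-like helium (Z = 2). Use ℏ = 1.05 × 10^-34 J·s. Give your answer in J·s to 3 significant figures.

4.20 × 10^-34 J·s

L_n = nℏ = 4 × 1.05 × 10^-34 = 4.20 × 10^-34 J·s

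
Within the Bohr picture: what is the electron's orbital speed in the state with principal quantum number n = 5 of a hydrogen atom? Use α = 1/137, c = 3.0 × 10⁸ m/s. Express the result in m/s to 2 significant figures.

v_n = Zαc/n = 1 × 0.0073 × 3.0 × 10⁸ / 5
    = 4.4 × 10⁵ m/s

4.4 × 10⁵ m/s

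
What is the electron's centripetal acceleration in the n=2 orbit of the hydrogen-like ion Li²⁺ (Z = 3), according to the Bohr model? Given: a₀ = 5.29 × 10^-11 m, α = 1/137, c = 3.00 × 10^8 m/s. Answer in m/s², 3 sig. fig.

1.53 × 10^23 m/s²

r = n²a₀/Z = 7.05 × 10^-11 m, v = Zαc/n = 3.28 × 10^6 m/s
a = v²/r = (3.28 × 10^6)² / 7.05 × 10^-11 = 1.53 × 10^23 m/s²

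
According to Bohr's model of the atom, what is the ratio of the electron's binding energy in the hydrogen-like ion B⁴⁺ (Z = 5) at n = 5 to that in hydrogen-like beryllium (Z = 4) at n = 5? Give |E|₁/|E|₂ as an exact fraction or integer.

25/16

|E| ∝ Z^2 · n^-2
|E|₁/|E|₂ = (5/4)^2 · (5/5)^-2 = 25/16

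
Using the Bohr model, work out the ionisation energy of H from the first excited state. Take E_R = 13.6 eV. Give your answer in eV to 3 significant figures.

3.40 eV

E_n = −E_R·Z²/n² = −13.6 × 1²/2² eV = -3.40 eV
Ionisation energy = −E_n = 3.40 eV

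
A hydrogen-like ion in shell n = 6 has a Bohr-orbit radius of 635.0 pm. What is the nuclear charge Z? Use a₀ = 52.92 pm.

r_n = n²a₀/Z ⇒ Z = n²a₀/r = 6² × 52.92 / 635.0 ≈ 3.00
Z = 3

3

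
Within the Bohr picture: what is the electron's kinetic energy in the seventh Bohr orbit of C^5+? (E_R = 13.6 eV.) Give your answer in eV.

9.99 eV

For a Coulomb orbit the virial theorem gives K = −E_n.
E_n = −E_R·Z²/n², so K = E_R·Z²/n² = 13.6 × 6²/7² = 9.99 eV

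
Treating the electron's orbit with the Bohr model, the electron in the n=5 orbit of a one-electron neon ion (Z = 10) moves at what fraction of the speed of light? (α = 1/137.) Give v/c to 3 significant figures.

v_n = Zαc/n, so v/c = Zα/n = 10 × 0.00730 / 5 = 0.0146

0.0146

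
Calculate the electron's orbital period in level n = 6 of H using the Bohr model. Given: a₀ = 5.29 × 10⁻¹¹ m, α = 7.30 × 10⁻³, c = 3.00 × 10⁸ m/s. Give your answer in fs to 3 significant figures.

r = n²a₀/Z = 6²·5.29 × 10⁻¹¹/1 = 1.90 × 10⁻⁹ m
v = Zαc/n = 1·0.00730·3.00 × 10⁸/6 = 3.65 × 10⁵ m/s
T = 2πr/v = 3.28 × 10⁻¹⁴ s = 32.8 fs

32.8 fs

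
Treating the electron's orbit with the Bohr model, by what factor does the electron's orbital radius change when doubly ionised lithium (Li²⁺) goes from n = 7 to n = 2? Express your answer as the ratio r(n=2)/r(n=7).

r ∝ Z^-1 · n^2; with Z fixed, r ∝ n^2.
r(n=2)/r(n=7) = (2/7)^2 = 4/49

4/49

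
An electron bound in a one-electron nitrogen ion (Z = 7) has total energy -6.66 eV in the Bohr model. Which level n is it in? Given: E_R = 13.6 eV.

10

E_n = −E_R Z²/n² ⇒ n² = E_R Z²/(−E_n) = 13.6 × 7² / 6.66 ≈ 100.06
n = 10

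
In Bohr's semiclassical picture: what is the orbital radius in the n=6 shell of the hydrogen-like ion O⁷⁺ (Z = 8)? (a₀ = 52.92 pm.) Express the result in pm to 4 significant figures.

r_n = n²a₀/Z = 6² × 52.92 / 8
    = 36 × 52.92 / 8 = 238.1 pm

238.1 pm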